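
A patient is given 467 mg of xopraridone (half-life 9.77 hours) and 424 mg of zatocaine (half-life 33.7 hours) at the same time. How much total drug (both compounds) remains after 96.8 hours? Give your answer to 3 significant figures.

xopraridone: 467 × (1/2)^(96.8/9.77) = 467 × (1/2)^9.9079 ≈ 0.48612 mg.
zatocaine: 424 × (1/2)^(96.8/33.7) = 424 × (1/2)^2.8724 ≈ 57.901 mg.
Total = 0.48612 + 57.901 ≈ 58.387 mg.

58.4 mg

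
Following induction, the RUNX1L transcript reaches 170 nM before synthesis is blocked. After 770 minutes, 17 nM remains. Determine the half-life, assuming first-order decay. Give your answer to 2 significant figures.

A/A₀ = 17/170 ≈ 0.1.
n = log₂(10) ≈ 3.3219 half-lives elapsed in 770 minutes.
t½ = 770/3.3219 ≈ 231.79 minutes.

230 minutes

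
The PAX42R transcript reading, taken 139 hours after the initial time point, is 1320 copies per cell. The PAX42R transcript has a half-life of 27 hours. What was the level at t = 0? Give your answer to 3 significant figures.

46800 copies per cell

Number of half-lives elapsed: n = 139/27 ≈ 5.1481.
A₀ = A × 2^n = 1320 × 2^5.1481 = 1320 × 35.461 ≈ 46808 copies per cell.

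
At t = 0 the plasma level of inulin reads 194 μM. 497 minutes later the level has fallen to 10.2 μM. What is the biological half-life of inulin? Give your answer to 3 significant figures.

A/A₀ = 10.2/194 ≈ 0.052577.
n = log₂(19.02) ≈ 4.2494 half-lives elapsed in 497 minutes.
t½ = 497/4.2494 ≈ 116.96 minutes.

117 minutes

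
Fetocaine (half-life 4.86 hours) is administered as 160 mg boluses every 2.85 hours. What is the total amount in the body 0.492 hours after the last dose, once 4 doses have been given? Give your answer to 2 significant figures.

360 mg

The 4 doses were given 9.042, 6.192, 3.342, 0.492 hours ago.
Total = 160·(1/2)^(9.042/4.86) + 160·(1/2)^(6.192/4.86) + 160·(1/2)^(3.342/4.86) + 160·(1/2)^(0.492/4.86)
      = 44.061 + 66.158 + 99.338 + 149.16 ≈ 358.72 mg.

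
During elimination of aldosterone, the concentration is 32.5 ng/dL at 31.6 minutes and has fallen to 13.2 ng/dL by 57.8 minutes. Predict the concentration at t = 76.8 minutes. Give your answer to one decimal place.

6.9 ng/dL

Over Δt = 57.8 − 31.6 = 26.2 minutes, the level fell by a factor of 32.5/13.2 ≈ 2.4621.
n = log₂(2.4621) ≈ 1.2999 half-lives, so t½ = 26.2/1.2999 ≈ 20.155 minutes.
From t = 57.8 to t = 76.8: 13.2 × (1/2)^((76.8−57.8)/20.155) ≈ 6.8675 ng/dL.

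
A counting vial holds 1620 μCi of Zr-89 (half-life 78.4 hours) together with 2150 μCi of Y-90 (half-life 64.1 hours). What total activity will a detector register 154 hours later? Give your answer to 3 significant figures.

822 μCi

Zr-89: 1620 × (1/2)^(154/78.4) = 1620 × (1/2)^1.9643 ≈ 415.15 μCi.
Y-90: 2150 × (1/2)^(154/64.1) = 2150 × (1/2)^2.4025 ≈ 406.64 μCi.
Total = 415.15 + 406.64 ≈ 821.8 μCi.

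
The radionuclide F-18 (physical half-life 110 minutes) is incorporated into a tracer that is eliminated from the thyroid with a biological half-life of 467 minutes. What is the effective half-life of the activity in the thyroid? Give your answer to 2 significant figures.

1/t_eff = 1/t_phys + 1/t_biol = 1/110 + 1/467 = 0.011232 per minute.
t_eff = 110 × 467 / (110 + 467) ≈ 89.029 minutes.

89 minutes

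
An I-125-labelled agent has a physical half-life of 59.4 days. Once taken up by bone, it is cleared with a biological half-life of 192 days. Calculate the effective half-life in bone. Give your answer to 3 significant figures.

1/t_eff = 1/t_phys + 1/t_biol = 1/59.4 + 1/192 = 0.022043 per day.
t_eff = 59.4 × 192 / (59.4 + 192) ≈ 45.365 days.

45.4 days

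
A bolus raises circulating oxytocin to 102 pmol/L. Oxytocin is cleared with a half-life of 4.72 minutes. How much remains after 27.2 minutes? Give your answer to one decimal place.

1.9 pmol/L

Number of half-lives: n = 27.2/4.72 ≈ 5.7627.
Remaining = 102 × (1/2)^5.7627 = 102 × 0.018418 ≈ 1.8787 pmol/L.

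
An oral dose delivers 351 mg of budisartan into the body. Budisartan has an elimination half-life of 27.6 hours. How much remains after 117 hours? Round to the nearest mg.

Number of half-lives: n = 117/27.6 ≈ 4.2391.
Remaining = 351 × (1/2)^4.2391 = 351 × 0.052953 ≈ 18.587 mg.

19 mg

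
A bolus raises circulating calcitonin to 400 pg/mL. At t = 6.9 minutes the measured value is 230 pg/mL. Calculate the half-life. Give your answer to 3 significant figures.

8.64 minutes

A/A₀ = 230/400 ≈ 0.575.
n = log₂(1.7391) ≈ 0.79837 half-lives elapsed in 6.9 minutes.
t½ = 6.9/0.79837 ≈ 8.6427 minutes.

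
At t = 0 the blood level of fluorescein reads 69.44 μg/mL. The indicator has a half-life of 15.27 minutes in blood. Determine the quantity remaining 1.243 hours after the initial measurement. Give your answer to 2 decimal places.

2.35 μg/mL

Convert the elapsed time: 1.243 hours = 74.58 minutes.
Number of half-lives: n = 74.58/15.27 ≈ 4.8841.
Remaining = 69.44 × (1/2)^4.8841 = 69.44 × 0.033864 ≈ 2.3515 μg/mL.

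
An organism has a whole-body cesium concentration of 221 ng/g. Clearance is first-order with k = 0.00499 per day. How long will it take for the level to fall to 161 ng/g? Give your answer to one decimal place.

63.5 days

t½ = ln 2 / k = 0.69315 / 0.00499 ≈ 138.91 days.
Fraction remaining = 161/221 ≈ 0.72851.
n = log₂(221/161) = ln(1.3727)/ln 2 ≈ 0.45699 half-lives.
t = n × t½ = 0.45699 × 138.91 ≈ 63.479 days.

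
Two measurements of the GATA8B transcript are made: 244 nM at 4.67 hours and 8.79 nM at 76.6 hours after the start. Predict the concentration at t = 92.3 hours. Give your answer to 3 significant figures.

Over Δt = 76.6 − 4.67 = 71.93 hours, the level fell by a factor of 244/8.79 ≈ 27.759.
n = log₂(27.759) ≈ 4.7949 half-lives, so t½ = 71.93/4.7949 ≈ 15.001 hours.
From t = 76.6 to t = 92.3: 8.79 × (1/2)^((92.3−76.6)/15.001) ≈ 4.2554 nM.

4.26 nM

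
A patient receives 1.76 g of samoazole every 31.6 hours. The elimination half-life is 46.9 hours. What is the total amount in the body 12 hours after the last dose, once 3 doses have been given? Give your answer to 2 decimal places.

The 3 doses were given 75.2, 43.6, 12 hours ago.
Total = 1.76·(1/2)^(75.2/46.9) + 1.76·(1/2)^(43.6/46.9) + 1.76·(1/2)^(12/46.9)
      = 0.57921 + 0.92398 + 1.474 ≈ 2.9772 g.

2.98 g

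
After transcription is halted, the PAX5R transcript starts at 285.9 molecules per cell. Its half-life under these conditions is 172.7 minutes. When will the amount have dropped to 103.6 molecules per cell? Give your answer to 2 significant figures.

250 minutes

Fraction remaining = 103.6/285.9 ≈ 0.36236.
n = log₂(285.9/103.6) = ln(2.7597)/ln 2 ≈ 1.4645 half-lives.
t = n × t½ = 1.4645 × 172.7 ≈ 252.92 minutes.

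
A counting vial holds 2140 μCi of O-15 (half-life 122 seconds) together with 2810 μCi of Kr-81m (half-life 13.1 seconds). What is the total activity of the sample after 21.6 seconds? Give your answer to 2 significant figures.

2800 μCi

O-15: 2140 × (1/2)^(21.6/122) = 2140 × (1/2)^0.17705 ≈ 1892.9 μCi.
Kr-81m: 2810 × (1/2)^(21.6/13.1) = 2810 × (1/2)^1.6489 ≈ 896.09 μCi.
Total = 1892.9 + 896.09 ≈ 2788.9 μCi.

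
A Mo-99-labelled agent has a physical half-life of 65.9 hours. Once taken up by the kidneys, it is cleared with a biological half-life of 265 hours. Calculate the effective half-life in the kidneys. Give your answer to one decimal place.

52.8 hours

1/t_eff = 1/t_phys + 1/t_biol = 1/65.9 + 1/265 = 0.018948 per hour.
t_eff = 65.9 × 265 / (65.9 + 265) ≈ 52.776 hours.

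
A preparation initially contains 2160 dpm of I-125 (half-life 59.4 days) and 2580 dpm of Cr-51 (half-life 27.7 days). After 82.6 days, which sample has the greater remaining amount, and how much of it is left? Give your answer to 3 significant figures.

I-125: 2160 × (1/2)^1.3906 ≈ 823.85 dpm.
Cr-51: 2580 × (1/2)^2.9819 ≈ 326.56 dpm.
I-125 has more remaining, at ≈ 823.85 dpm.

I-125, 824 dpm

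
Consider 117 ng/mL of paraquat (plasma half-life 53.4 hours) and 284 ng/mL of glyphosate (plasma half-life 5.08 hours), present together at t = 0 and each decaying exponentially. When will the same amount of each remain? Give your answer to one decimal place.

Set 117·(1/2)^(t/53.4) = 284·(1/2)^(t/5.08).
Taking log₂: log₂(117/284) = t·(1/53.4 − 1/5.08).
log₂(0.41197) = -1.2794; 1/53.4 − 1/5.08 = -0.17812.
t = -1.2794 / -0.17812 ≈ 7.1825 hours.

7.2 hours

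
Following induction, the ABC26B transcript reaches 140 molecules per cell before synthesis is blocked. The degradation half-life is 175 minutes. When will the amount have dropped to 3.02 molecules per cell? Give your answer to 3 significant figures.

969 minutes

Fraction remaining = 3.02/140 ≈ 0.021571.
n = log₂(140/3.02) = ln(46.358)/ln 2 ≈ 5.5347 half-lives.
t = n × t½ = 5.5347 × 175 ≈ 968.58 minutes.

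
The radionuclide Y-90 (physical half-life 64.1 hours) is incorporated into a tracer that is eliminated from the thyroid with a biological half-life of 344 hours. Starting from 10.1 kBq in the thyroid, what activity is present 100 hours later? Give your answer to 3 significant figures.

2.80 kBq

1/t_eff = 1/t_phys + 1/t_biol = 1/64.1 + 1/344 = 0.018508 per hour.
t_eff = 64.1 × 344 / (64.1 + 344) ≈ 54.032 hours.
Remaining = 10.1 × (1/2)^(100/54.032) = 10.1 × (1/2)^1.8508 ≈ 2.8002 kBq.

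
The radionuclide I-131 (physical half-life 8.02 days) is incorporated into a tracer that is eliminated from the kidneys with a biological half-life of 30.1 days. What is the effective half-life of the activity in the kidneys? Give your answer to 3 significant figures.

6.33 days

1/t_eff = 1/t_phys + 1/t_biol = 1/8.02 + 1/30.1 = 0.15791 per day.
t_eff = 8.02 × 30.1 / (8.02 + 30.1) ≈ 6.3327 days.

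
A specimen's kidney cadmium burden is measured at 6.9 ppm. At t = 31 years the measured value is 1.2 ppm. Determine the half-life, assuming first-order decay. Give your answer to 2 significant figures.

12 years

A/A₀ = 1.2/6.9 ≈ 0.17391.
n = log₂(5.75) ≈ 2.5236 half-lives elapsed in 31 years.
t½ = 31/2.5236 ≈ 12.284 years.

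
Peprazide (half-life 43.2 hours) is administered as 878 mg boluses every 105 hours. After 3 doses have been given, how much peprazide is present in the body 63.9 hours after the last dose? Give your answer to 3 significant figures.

The 3 doses were given 273.9, 168.9, 63.9 hours ago.
Total = 878·(1/2)^(273.9/43.2) + 878·(1/2)^(168.9/43.2) + 878·(1/2)^(63.9/43.2)
      = 10.836 + 58.419 + 314.94 ≈ 384.19 mg.

384 mg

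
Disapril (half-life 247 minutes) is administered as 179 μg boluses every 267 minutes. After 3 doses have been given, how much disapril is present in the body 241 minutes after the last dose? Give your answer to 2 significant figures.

150 μg

The 3 doses were given 775, 508, 241 minutes ago.
Total = 179·(1/2)^(775/247) + 179·(1/2)^(508/247) + 179·(1/2)^(241/247)
      = 20.339 + 43.026 + 91.02 ≈ 154.38 μg.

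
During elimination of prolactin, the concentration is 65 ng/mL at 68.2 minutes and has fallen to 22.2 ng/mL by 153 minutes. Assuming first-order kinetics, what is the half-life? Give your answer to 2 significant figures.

55 minutes

Over Δt = 153 − 68.2 = 84.8 minutes, the level fell by a factor of 65/22.2 ≈ 2.9279.
n = log₂(2.9279) ≈ 1.5499 half-lives, so t½ = 84.8/1.5499 ≈ 54.714 minutes.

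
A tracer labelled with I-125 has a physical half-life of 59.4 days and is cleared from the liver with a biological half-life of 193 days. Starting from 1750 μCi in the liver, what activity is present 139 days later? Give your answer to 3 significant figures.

210 μCi

1/t_eff = 1/t_phys + 1/t_biol = 1/59.4 + 1/193 = 0.022016 per day.
t_eff = 59.4 × 193 / (59.4 + 193) ≈ 45.421 days.
Remaining = 1750 × (1/2)^(139/45.421) = 1750 × (1/2)^3.0603 ≈ 209.8 μCi.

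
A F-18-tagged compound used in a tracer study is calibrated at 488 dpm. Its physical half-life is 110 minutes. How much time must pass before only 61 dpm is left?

61/488 = 1/8, so 3 half-lives have elapsed.
t = 3 × 110 = 330 minutes.

330 minutes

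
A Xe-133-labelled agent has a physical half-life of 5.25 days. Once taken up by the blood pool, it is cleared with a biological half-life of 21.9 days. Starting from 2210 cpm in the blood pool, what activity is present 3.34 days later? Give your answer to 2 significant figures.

1/t_eff = 1/t_phys + 1/t_biol = 1/5.25 + 1/21.9 = 0.23614 per day.
t_eff = 5.25 × 21.9 / (5.25 + 21.9) ≈ 4.2348 days.
Remaining = 2210 × (1/2)^(3.34/4.2348) = 2210 × (1/2)^0.7887 ≈ 1279.3 cpm.

1300 cpm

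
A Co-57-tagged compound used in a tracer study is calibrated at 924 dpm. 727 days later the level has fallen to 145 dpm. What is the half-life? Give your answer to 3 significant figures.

272 days

A/A₀ = 145/924 ≈ 0.15693.
n = log₂(6.3724) ≈ 2.6718 half-lives elapsed in 727 days.
t½ = 727/2.6718 ≈ 272.1 days.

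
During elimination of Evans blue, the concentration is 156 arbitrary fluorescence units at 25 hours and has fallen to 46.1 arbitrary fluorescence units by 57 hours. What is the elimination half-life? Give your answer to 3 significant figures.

18.2 hours

Over Δt = 57 − 25 = 32 hours, the level fell by a factor of 156/46.1 ≈ 3.3839.
n = log₂(3.3839) ≈ 1.7587 half-lives, so t½ = 32/1.7587 ≈ 18.195 hours.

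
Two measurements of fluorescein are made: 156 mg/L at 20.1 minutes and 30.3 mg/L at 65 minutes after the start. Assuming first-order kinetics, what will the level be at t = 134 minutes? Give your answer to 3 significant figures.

Over Δt = 65 − 20.1 = 44.9 minutes, the level fell by a factor of 156/30.3 ≈ 5.1485.
n = log₂(5.1485) ≈ 2.3642 half-lives, so t½ = 44.9/2.3642 ≈ 18.992 minutes.
From t = 65 to t = 134: 30.3 × (1/2)^((134−65)/18.992) ≈ 2.4421 mg/L.

2.44 mg/L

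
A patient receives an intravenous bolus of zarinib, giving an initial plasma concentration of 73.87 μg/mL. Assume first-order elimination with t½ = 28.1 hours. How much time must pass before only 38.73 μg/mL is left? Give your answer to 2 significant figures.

26 hours

Fraction remaining = 38.73/73.87 ≈ 0.5243.
n = log₂(73.87/38.73) = ln(1.9073)/ln 2 ≈ 0.93154 half-lives.
t = n × t½ = 0.93154 × 28.1 ≈ 26.176 hours.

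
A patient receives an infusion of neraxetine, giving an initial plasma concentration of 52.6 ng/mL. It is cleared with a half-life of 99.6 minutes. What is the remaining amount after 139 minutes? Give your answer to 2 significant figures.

Number of half-lives: n = 139/99.6 ≈ 1.3956.
Remaining = 52.6 × (1/2)^1.3956 = 52.6 × 0.38009 ≈ 19.993 ng/mL.

20 ng/mL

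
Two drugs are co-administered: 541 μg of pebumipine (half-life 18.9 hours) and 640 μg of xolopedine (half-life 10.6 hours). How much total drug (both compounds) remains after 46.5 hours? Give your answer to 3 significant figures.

129 μg

pebumipine: 541 × (1/2)^(46.5/18.9) = 541 × (1/2)^2.4603 ≈ 98.303 μg.
xolopedine: 640 × (1/2)^(46.5/10.6) = 640 × (1/2)^4.3868 ≈ 30.593 μg.
Total = 98.303 + 30.593 ≈ 128.9 μg.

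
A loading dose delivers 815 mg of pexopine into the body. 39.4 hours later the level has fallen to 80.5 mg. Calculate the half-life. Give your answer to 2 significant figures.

12 hours

A/A₀ = 80.5/815 ≈ 0.098773.
n = log₂(10.124) ≈ 3.3397 half-lives elapsed in 39.4 hours.
t½ = 39.4/3.3397 ≈ 11.797 hours.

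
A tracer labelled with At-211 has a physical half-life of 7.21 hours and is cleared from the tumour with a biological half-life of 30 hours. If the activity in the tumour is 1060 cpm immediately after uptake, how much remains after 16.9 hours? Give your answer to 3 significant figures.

141 cpm

1/t_eff = 1/t_phys + 1/t_biol = 1/7.21 + 1/30 = 0.17203 per hour.
t_eff = 7.21 × 30 / (7.21 + 30) ≈ 5.813 hours.
Remaining = 1060 × (1/2)^(16.9/5.813) = 1060 × (1/2)^2.9073 ≈ 141.29 cpm.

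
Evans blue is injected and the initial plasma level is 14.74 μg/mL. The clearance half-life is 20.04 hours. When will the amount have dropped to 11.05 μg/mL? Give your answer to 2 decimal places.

Fraction remaining = 11.05/14.74 ≈ 0.74966.
n = log₂(14.74/11.05) = ln(1.3339)/ln 2 ≈ 0.41569 half-lives.
t = n × t½ = 0.41569 × 20.04 ≈ 8.3304 hours.

8.33 hours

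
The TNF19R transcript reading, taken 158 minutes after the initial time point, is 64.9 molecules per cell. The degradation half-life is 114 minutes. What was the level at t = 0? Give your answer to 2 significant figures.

170 molecules per cell

Number of half-lives elapsed: n = 158/114 ≈ 1.386.
A₀ = A × 2^n = 64.9 × 2^1.386 = 64.9 × 2.6135 ≈ 169.61 molecules per cell.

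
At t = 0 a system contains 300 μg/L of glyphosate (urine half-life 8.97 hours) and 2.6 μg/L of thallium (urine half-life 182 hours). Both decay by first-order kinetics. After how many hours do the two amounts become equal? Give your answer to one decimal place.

64.6 hours

Set 300·(1/2)^(t/8.97) = 2.6·(1/2)^(t/182).
Taking log₂: log₂(300/2.6) = t·(1/8.97 − 1/182).
log₂(115.38) = 6.8503; 1/8.97 − 1/182 = 0.10599.
t = 6.8503 / 0.10599 ≈ 64.633 hours.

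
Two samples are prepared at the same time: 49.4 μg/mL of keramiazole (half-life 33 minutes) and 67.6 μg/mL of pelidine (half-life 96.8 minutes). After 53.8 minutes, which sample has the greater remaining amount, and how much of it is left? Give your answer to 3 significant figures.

keramiazole: 49.4 × (1/2)^1.6303 ≈ 15.957 μg/mL.
pelidine: 67.6 × (1/2)^0.55579 ≈ 45.987 μg/mL.
Pelidine has more remaining, at ≈ 45.987 μg/mL.

pelidine, 46.0 μg/mL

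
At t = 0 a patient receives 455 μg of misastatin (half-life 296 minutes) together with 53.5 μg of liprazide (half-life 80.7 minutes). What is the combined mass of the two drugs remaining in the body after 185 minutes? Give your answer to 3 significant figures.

306 μg

misastatin: 455 × (1/2)^(185/296) = 455 × (1/2)^0.625 ≈ 295.03 μg.
liprazide: 53.5 × (1/2)^(185/80.7) = 53.5 × (1/2)^2.2924 ≈ 10.921 μg.
Total = 295.03 + 10.921 ≈ 305.95 μg.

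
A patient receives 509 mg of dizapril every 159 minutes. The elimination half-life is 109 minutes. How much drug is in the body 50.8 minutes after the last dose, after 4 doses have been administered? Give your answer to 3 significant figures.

The 4 doses were given 527.8, 368.8, 209.8, 50.8 minutes ago.
Total = 509·(1/2)^(527.8/109) + 509·(1/2)^(368.8/109) + 509·(1/2)^(209.8/109) + 509·(1/2)^(50.8/109)
      = 17.745 + 48.774 + 134.06 + 368.49 ≈ 569.07 mg.

569 mg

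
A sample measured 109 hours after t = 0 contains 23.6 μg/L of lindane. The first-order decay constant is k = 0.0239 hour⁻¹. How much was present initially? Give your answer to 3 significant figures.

319 μg/L

t½ = ln 2 / k = 0.69315 / 0.0239 ≈ 29.002 hours.
Number of half-lives elapsed: n = 109/29.002 ≈ 3.7584.
A₀ = A × 2^n = 23.6 × 2^3.7584 = 23.6 × 13.533 ≈ 319.37 μg/L.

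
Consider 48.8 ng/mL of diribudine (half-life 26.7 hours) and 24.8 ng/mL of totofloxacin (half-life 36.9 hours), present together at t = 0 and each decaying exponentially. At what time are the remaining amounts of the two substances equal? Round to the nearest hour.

94 hours

Set 48.8·(1/2)^(t/26.7) = 24.8·(1/2)^(t/36.9).
Taking log₂: log₂(48.8/24.8) = t·(1/26.7 − 1/36.9).
log₂(1.9677) = 0.97654; 1/26.7 − 1/36.9 = 0.010353.
t = 0.97654 / 0.010353 ≈ 94.325 hours.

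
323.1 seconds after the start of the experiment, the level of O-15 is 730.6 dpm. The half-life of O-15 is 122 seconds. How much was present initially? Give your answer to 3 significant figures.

Number of half-lives elapsed: n = 323.1/122 ≈ 2.6484.
A₀ = A × 2^n = 730.6 × 2^2.6484 = 730.6 × 6.2695 ≈ 4580.5 dpm.

4580 dpm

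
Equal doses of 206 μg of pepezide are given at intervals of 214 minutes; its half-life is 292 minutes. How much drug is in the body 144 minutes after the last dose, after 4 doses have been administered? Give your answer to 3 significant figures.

The 4 doses were given 786, 572, 358, 144 minutes ago.
Total = 206·(1/2)^(786/292) + 206·(1/2)^(572/292) + 206·(1/2)^(358/292) + 206·(1/2)^(144/292)
      = 31.883 + 52.988 + 88.064 + 146.36 ≈ 319.29 μg.

319 μg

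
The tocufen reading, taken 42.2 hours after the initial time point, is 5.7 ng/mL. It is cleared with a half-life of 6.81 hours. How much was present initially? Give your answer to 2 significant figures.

Number of half-lives elapsed: n = 42.2/6.81 ≈ 6.1968.
A₀ = A × 2^n = 5.7 × 2^6.1968 = 5.7 × 73.352 ≈ 418.11 ng/mL.

420 ng/mL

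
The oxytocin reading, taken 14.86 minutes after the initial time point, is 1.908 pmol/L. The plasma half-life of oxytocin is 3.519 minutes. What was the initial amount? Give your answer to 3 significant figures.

Number of half-lives elapsed: n = 14.86/3.519 ≈ 4.2228.
A₀ = A × 2^n = 1.908 × 2^4.2228 = 1.908 × 18.672 ≈ 35.626 pmol/L.

35.6 pmol/L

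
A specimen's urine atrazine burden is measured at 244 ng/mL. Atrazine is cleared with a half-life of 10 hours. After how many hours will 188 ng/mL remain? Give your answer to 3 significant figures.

3.76 hours

Fraction remaining = 188/244 ≈ 0.77049.
n = log₂(244/188) = ln(1.2979)/ln 2 ≈ 0.37615 half-lives.
t = n × t½ = 0.37615 × 10 ≈ 3.7615 hours.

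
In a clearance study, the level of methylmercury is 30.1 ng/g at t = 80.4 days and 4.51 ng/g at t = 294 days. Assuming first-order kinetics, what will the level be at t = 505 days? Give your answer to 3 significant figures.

0.692 ng/g

Over Δt = 294 − 80.4 = 213.6 days, the level fell by a factor of 30.1/4.51 ≈ 6.6741.
n = log₂(6.6741) ≈ 2.7386 half-lives, so t½ = 213.6/2.7386 ≈ 77.997 days.
From t = 294 to t = 505: 4.51 × (1/2)^((505−294)/77.997) ≈ 0.69155 ng/g.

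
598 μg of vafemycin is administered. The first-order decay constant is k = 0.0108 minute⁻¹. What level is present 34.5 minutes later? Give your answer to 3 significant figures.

412 μg

t½ = ln 2 / k = 0.69315 / 0.0108 ≈ 64.18 minutes.
Number of half-lives: n = 34.5/64.18 ≈ 0.53755.
Remaining = 598 × (1/2)^0.53755 = 598 × 0.68894 ≈ 411.99 μg.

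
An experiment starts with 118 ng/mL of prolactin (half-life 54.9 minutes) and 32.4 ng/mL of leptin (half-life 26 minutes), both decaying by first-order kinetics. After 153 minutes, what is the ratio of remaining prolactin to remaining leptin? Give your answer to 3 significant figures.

31.2

prolactin: 118 × (1/2)^(153/54.9) = 118 × (1/2)^2.7869 ≈ 17.098 ng/mL.
leptin: 32.4 × (1/2)^(153/26) = 32.4 × (1/2)^5.8846 ≈ 0.5484 ng/mL.
Ratio ≈ 17.098 / 0.5484 ≈ 31.178.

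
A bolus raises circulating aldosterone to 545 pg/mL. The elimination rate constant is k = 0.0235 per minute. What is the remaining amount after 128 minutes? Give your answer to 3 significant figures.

26.9 pg/mL

t½ = ln 2 / k = 0.69315 / 0.0235 ≈ 29.496 minutes.
Number of half-lives: n = 128/29.496 ≈ 4.3396.
Remaining = 545 × (1/2)^4.3396 = 545 × 0.04939 ≈ 26.918 pg/mL.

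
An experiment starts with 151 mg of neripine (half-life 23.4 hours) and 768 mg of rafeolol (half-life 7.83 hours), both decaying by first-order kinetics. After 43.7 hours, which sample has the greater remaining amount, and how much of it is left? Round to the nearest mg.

neripine: 151 × (1/2)^1.8675 ≈ 41.381 mg.
rafeolol: 768 × (1/2)^5.5811 ≈ 16.043 mg.
Neripine has more remaining, at ≈ 41.381 mg.

neripine, 41 mg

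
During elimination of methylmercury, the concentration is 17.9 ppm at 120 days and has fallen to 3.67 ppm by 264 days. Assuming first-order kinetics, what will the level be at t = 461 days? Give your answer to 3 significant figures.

0.420 ppm

Over Δt = 264 − 120 = 144 days, the level fell by a factor of 17.9/3.67 ≈ 4.8774.
n = log₂(4.8774) ≈ 2.2861 half-lives, so t½ = 144/2.2861 ≈ 62.989 days.
From t = 264 to t = 461: 3.67 × (1/2)^((461−264)/62.989) ≈ 0.41994 ppm.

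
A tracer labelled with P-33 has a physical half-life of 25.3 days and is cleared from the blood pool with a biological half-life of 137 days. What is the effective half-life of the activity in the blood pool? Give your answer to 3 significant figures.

1/t_eff = 1/t_phys + 1/t_biol = 1/25.3 + 1/137 = 0.046825 per day.
t_eff = 25.3 × 137 / (25.3 + 137) ≈ 21.356 days.

21.4 days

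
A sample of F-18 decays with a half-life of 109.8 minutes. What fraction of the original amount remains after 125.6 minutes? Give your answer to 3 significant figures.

0.453

n = 125.6/109.8 ≈ 1.1439 half-lives.
Fraction remaining = (1/2)^1.1439 ≈ 0.45254.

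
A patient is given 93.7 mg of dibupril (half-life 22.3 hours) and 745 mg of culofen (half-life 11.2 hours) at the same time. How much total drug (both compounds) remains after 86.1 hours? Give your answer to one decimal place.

dibupril: 93.7 × (1/2)^(86.1/22.3) = 93.7 × (1/2)^3.861 ≈ 6.4486 mg.
culofen: 745 × (1/2)^(86.1/11.2) = 745 × (1/2)^7.6875 ≈ 3.614 mg.
Total = 6.4486 + 3.614 ≈ 10.063 mg.

10.1 mg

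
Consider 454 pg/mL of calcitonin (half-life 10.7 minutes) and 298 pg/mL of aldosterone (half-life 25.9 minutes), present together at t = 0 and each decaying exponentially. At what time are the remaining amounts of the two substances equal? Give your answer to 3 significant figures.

11.1 minutes

Set 454·(1/2)^(t/10.7) = 298·(1/2)^(t/25.9).
Taking log₂: log₂(454/298) = t·(1/10.7 − 1/25.9).
log₂(1.5235) = 0.60738; 1/10.7 − 1/25.9 = 0.054848.
t = 0.60738 / 0.054848 ≈ 11.074 minutes.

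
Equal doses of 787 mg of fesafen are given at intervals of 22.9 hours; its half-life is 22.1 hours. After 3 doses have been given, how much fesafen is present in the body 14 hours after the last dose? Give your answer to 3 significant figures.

875 mg

The 3 doses were given 59.8, 36.9, 14 hours ago.
Total = 787·(1/2)^(59.8/22.1) + 787·(1/2)^(36.9/22.1) + 787·(1/2)^(14/22.1)
      = 120.62 + 247.37 + 507.31 ≈ 875.31 mg.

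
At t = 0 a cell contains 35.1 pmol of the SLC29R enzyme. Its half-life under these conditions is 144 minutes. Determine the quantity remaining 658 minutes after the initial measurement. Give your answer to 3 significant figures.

1.48 pmol

Number of half-lives: n = 658/144 ≈ 4.5694.
Remaining = 35.1 × (1/2)^4.5694 = 35.1 × 0.042117 ≈ 1.4783 pmol.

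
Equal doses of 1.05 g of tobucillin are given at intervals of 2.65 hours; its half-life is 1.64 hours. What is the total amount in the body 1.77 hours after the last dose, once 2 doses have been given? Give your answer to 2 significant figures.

0.66 g

The 2 doses were given 4.42, 1.77 hours ago.
Total = 1.05·(1/2)^(4.42/1.64) + 1.05·(1/2)^(1.77/1.64)
      = 0.16213 + 0.49693 ≈ 0.65907 g.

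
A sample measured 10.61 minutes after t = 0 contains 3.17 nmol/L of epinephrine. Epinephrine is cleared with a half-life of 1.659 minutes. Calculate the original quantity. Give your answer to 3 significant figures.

267 nmol/L

Number of half-lives elapsed: n = 10.61/1.659 ≈ 6.3954.
A₀ = A × 2^n = 3.17 × 2^6.3954 = 3.17 × 84.181 ≈ 266.85 nmol/L.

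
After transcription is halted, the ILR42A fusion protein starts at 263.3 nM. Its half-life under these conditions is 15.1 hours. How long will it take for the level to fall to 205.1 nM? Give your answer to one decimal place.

Fraction remaining = 205.1/263.3 ≈ 0.77896.
n = log₂(263.3/205.1) = ln(1.2838)/ln 2 ≈ 0.36038 half-lives.
t = n × t½ = 0.36038 × 15.1 ≈ 5.4417 hours.

5.4 hours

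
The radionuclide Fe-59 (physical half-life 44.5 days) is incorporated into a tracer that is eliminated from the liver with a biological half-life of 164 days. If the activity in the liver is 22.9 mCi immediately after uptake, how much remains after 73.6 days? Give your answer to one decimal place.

1/t_eff = 1/t_phys + 1/t_biol = 1/44.5 + 1/164 = 0.028569 per day.
t_eff = 44.5 × 164 / (44.5 + 164) ≈ 35.002 days.
Remaining = 22.9 × (1/2)^(73.6/35.002) = 22.9 × (1/2)^2.1027 ≈ 5.3316 mCi.

5.3 mCi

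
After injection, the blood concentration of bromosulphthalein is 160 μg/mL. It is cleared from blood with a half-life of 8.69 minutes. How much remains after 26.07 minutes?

20 μg/mL

Elapsed time is 3 half-lives (26.07/8.69).
Each half-life halves the amount: 160 × (1/2)^3 = 160/8 = 20 μg/mL.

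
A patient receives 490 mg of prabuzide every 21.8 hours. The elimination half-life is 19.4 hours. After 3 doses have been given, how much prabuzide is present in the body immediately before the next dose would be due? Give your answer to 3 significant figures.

The 3 doses were given 65.4, 43.6, 21.8 hours ago.
Total = 490·(1/2)^(65.4/19.4) + 490·(1/2)^(43.6/19.4) + 490·(1/2)^(21.8/19.4)
      = 47.357 + 103.19 + 224.87 ≈ 375.42 mg.

375 mg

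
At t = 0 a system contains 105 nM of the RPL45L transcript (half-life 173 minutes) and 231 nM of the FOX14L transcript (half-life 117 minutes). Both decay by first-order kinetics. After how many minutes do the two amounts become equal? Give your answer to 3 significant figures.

411 minutes

Set 105·(1/2)^(t/173) = 231·(1/2)^(t/117).
Taking log₂: log₂(105/231) = t·(1/173 − 1/117).
log₂(0.45455) = -1.1375; 1/173 − 1/117 = -0.0027667.
t = -1.1375 / -0.0027667 ≈ 411.15 minutes.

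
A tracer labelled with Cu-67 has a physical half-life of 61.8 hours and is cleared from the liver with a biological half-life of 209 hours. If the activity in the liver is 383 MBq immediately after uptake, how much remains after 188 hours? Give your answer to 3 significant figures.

1/t_eff = 1/t_phys + 1/t_biol = 1/61.8 + 1/209 = 0.020966 per hour.
t_eff = 61.8 × 209 / (61.8 + 209) ≈ 47.696 hours.
Remaining = 383 × (1/2)^(188/47.696) = 383 × (1/2)^3.9416 ≈ 24.926 MBq.

24.9 MBq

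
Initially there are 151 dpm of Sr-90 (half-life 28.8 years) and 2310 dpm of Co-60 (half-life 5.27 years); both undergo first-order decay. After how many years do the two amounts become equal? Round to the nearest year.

Set 151·(1/2)^(t/28.8) = 2310·(1/2)^(t/5.27).
Taking log₂: log₂(151/2310) = t·(1/28.8 − 1/5.27).
log₂(0.065368) = -3.9353; 1/28.8 − 1/5.27 = -0.15503.
t = -3.9353 / -0.15503 ≈ 25.384 years.

25 years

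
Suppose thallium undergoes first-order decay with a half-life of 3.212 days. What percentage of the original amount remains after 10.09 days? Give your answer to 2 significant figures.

11%

n = 10.09/3.212 ≈ 3.1413 half-lives.
Fraction remaining = (1/2)^3.1413 ≈ 0.11333, i.e. 11.333%.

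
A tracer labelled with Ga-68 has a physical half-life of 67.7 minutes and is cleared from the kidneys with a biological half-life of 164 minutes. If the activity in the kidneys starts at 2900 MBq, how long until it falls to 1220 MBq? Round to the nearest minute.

1/t_eff = 1/t_phys + 1/t_biol = 1/67.7 + 1/164 = 0.020869 per minute.
t_eff = 67.7 × 164 / (67.7 + 164) ≈ 47.919 minutes.
n = log₂(2900/1220) ≈ 1.2492; t = 1.2492 × 47.919 ≈ 59.859 minutes.

60 minutes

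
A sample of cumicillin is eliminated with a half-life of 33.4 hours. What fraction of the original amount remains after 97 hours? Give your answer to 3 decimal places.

0.134

n = 97/33.4 ≈ 2.9042 half-lives.
Fraction remaining = (1/2)^2.9042 ≈ 0.13358.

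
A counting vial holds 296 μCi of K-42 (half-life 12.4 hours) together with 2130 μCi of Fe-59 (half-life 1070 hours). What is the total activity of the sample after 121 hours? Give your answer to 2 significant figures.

K-42: 296 × (1/2)^(121/12.4) = 296 × (1/2)^9.7581 ≈ 0.34184 μCi.
Fe-59: 2130 × (1/2)^(121/1070) = 2130 × (1/2)^0.11308 ≈ 1969.4 μCi.
Total = 0.34184 + 1969.4 ≈ 1969.8 μCi.

2000 μCi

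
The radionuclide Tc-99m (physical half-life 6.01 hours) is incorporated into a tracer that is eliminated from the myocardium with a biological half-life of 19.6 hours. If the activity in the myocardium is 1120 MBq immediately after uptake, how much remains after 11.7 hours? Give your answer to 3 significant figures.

1/t_eff = 1/t_phys + 1/t_biol = 1/6.01 + 1/19.6 = 0.21741 per hour.
t_eff = 6.01 × 19.6 / (6.01 + 19.6) ≈ 4.5996 hours.
Remaining = 1120 × (1/2)^(11.7/4.5996) = 1120 × (1/2)^2.5437 ≈ 192.08 MBq.

192 MBq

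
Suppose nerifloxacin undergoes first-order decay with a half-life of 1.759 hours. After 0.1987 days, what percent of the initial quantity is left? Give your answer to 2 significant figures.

0.1987 days = 4.7688 hours.
n = 4.7688/1.759 ≈ 2.7111 half-lives.
Fraction remaining = (1/2)^2.7111 ≈ 0.15272, i.e. 15.272%.

15%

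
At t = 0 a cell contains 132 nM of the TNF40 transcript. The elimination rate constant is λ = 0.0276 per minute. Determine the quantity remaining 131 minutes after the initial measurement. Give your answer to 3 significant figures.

3.55 nM

t½ = ln 2 / λ = 0.69315 / 0.0276 ≈ 25.114 minutes.
Number of half-lives: n = 131/25.114 ≈ 5.2162.
Remaining = 132 × (1/2)^5.2162 = 132 × 0.026901 ≈ 3.5509 nM.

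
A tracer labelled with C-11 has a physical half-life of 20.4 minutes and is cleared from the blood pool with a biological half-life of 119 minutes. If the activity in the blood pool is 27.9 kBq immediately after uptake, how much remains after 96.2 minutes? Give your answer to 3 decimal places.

0.606 kBq

1/t_eff = 1/t_phys + 1/t_biol = 1/20.4 + 1/119 = 0.057423 per minute.
t_eff = 20.4 × 119 / (20.4 + 119) ≈ 17.415 minutes.
Remaining = 27.9 × (1/2)^(96.2/17.415) = 27.9 × (1/2)^5.5241 ≈ 0.6063 kBq.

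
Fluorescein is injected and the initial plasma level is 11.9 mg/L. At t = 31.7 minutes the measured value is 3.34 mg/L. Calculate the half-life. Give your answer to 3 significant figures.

17.3 minutes

A/A₀ = 3.34/11.9 ≈ 0.28067.
n = log₂(3.5629) ≈ 1.833 half-lives elapsed in 31.7 minutes.
t½ = 31.7/1.833 ≈ 17.294 minutes.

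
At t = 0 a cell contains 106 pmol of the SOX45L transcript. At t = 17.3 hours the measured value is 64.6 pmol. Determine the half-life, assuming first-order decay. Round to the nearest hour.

A/A₀ = 64.6/106 ≈ 0.60943.
n = log₂(1.6409) ≈ 0.71446 half-lives elapsed in 17.3 hours.
t½ = 17.3/0.71446 ≈ 24.214 hours.

24 hours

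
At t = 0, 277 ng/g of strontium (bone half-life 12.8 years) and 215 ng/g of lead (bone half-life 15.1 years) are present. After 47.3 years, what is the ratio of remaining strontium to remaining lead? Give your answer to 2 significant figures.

strontium: 277 × (1/2)^(47.3/12.8) = 277 × (1/2)^3.6953 ≈ 21.384 ng/g.
lead: 215 × (1/2)^(47.3/15.1) = 215 × (1/2)^3.1325 ≈ 24.518 ng/g.
Ratio ≈ 21.384 / 24.518 ≈ 0.87217.

0.87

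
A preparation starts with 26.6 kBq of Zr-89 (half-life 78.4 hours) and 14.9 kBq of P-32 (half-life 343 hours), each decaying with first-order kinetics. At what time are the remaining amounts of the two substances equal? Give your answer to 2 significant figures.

85 hours

Set 26.6·(1/2)^(t/78.4) = 14.9·(1/2)^(t/343).
Taking log₂: log₂(26.6/14.9) = t·(1/78.4 − 1/343).
log₂(1.7852) = 0.83611; 1/78.4 − 1/343 = 0.0098397.
t = 0.83611 / 0.0098397 ≈ 84.974 hours.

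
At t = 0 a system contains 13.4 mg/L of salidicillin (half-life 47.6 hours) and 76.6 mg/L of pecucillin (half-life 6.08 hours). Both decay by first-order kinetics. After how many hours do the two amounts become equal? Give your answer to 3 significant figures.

17.5 hours

Set 13.4·(1/2)^(t/47.6) = 76.6·(1/2)^(t/6.08).
Taking log₂: log₂(13.4/76.6) = t·(1/47.6 − 1/6.08).
log₂(0.17493) = -2.5151; 1/47.6 − 1/6.08 = -0.14347.
t = -2.5151 / -0.14347 ≈ 17.531 hours.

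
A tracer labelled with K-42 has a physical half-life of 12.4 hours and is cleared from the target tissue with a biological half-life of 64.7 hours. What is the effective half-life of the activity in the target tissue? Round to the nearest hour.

10 hours

1/t_eff = 1/t_phys + 1/t_biol = 1/12.4 + 1/64.7 = 0.096101 per hour.
t_eff = 12.4 × 64.7 / (12.4 + 64.7) ≈ 10.406 hours.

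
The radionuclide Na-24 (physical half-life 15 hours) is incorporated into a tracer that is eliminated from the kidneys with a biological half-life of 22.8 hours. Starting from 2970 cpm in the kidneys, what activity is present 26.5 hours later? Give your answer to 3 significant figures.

1/t_eff = 1/t_phys + 1/t_biol = 1/15 + 1/22.8 = 0.11053 per hour.
t_eff = 15 × 22.8 / (15 + 22.8) ≈ 9.0476 hours.
Remaining = 2970 × (1/2)^(26.5/9.0476) = 2970 × (1/2)^2.9289 ≈ 389.99 cpm.

390 cpm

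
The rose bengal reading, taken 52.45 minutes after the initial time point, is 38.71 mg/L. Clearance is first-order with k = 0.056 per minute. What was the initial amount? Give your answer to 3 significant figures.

t½ = ln 2 / k = 0.69315 / 0.056 ≈ 12.378 minutes.
Number of half-lives elapsed: n = 52.45/12.378 ≈ 4.2375.
A₀ = A × 2^n = 38.71 × 2^4.2375 = 38.71 × 18.863 ≈ 730.19 mg/L.

730 mg/L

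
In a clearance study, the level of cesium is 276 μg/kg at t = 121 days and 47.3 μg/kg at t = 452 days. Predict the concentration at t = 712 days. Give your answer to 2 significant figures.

12 μg/kg

Over Δt = 452 − 121 = 331 days, the level fell by a factor of 276/47.3 ≈ 5.8351.
n = log₂(5.8351) ≈ 2.5448 half-lives, so t½ = 331/2.5448 ≈ 130.07 days.
From t = 452 to t = 712: 47.3 × (1/2)^((712−452)/130.07) ≈ 11.834 μg/kg.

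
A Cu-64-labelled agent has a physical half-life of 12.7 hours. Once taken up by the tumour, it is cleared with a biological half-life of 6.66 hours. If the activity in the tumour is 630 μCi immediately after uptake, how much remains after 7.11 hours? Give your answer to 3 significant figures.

204 μCi

1/t_eff = 1/t_phys + 1/t_biol = 1/12.7 + 1/6.66 = 0.22889 per hour.
t_eff = 12.7 × 6.66 / (12.7 + 6.66) ≈ 4.3689 hours.
Remaining = 630 × (1/2)^(7.11/4.3689) = 630 × (1/2)^1.6274 ≈ 203.91 μCi.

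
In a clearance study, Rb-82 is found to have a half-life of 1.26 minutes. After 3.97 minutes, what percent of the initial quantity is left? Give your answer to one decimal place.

11.3%

n = 3.97/1.26 ≈ 3.1508 half-lives.
Fraction remaining = (1/2)^3.1508 ≈ 0.11259, i.e. 11.259%.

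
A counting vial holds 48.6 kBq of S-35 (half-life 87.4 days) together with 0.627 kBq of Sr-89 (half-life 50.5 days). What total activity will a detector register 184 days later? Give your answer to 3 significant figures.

S-35: 48.6 × (1/2)^(184/87.4) = 48.6 × (1/2)^2.1053 ≈ 11.295 kBq.
Sr-89: 0.627 × (1/2)^(184/50.5) = 0.627 × (1/2)^3.6436 ≈ 0.05017 kBq.
Total = 11.295 + 0.05017 ≈ 11.345 kBq.

11.3 kBq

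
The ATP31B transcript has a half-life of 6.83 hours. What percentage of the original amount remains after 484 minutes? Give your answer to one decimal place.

484 minutes = 8.06667 hours.
n = 8.06667/6.83 ≈ 1.1811 half-lives.
Fraction remaining = (1/2)^1.1811 ≈ 0.44103, i.e. 44.103%.

44.1%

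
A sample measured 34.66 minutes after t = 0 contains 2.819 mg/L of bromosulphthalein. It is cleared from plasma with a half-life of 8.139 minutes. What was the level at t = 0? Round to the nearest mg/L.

54 mg/L

Number of half-lives elapsed: n = 34.66/8.139 ≈ 4.2585.
A₀ = A × 2^n = 2.819 × 2^4.2585 = 2.819 × 19.14 ≈ 53.955 mg/L.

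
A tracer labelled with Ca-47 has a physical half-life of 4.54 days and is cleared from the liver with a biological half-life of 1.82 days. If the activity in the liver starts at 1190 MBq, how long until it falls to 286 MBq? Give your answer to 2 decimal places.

1/t_eff = 1/t_phys + 1/t_biol = 1/4.54 + 1/1.82 = 0.76971 per day.
t_eff = 4.54 × 1.82 / (4.54 + 1.82) ≈ 1.2992 days.
n = log₂(1190/286) ≈ 2.0569; t = 2.0569 × 1.2992 ≈ 2.6723 days.

2.67 days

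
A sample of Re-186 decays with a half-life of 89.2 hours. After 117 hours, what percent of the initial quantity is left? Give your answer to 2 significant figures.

n = 117/89.2 ≈ 1.3117 half-lives.
Fraction remaining = (1/2)^1.3117 ≈ 0.40286, i.e. 40.286%.

40%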